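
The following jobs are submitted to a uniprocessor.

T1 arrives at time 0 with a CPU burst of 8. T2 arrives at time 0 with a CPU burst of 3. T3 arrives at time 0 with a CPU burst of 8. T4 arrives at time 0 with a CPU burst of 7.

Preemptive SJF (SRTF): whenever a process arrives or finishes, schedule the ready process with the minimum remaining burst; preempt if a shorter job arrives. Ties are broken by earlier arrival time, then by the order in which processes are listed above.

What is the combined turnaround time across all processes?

Gantt: | T2 0-3 | T4 3-10 | T1 10-18 | T3 18-26 |
Completion: T1=18  T2=3  T3=26  T4=10
Turnaround (C−A): T1=18  T2=3  T3=26  T4=10
Turnaround = completion − arrival: T1=18, T2=3, T3=26, T4=10
Total turnaround = 18 + 3 + 26 + 10 = 57

57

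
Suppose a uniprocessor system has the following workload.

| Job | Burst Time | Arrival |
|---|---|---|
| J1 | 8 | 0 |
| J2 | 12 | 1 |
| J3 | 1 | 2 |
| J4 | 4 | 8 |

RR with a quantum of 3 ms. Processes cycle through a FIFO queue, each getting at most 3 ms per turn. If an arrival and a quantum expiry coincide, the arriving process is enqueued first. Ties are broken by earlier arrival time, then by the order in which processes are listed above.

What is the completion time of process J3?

7

Schedule: | J1 0-3 | J2 3-6 | J3 6-7 | J1 7-10 | J2 10-13 | J4 13-16 | J1 16-18 | J2 18-21 | J4 21-22 | J2 22-25 |
Completion: J1=18  J2=25  J3=7  J4=22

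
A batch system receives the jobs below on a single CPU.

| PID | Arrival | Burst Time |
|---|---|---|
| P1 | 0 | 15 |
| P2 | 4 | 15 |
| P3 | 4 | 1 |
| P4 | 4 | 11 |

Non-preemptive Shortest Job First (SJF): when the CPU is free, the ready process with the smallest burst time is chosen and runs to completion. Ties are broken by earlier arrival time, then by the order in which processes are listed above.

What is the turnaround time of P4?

Schedule: | P1 0-15 | P3 15-16 | P4 16-27 | P2 27-42 |
Completion: P1=15  P2=42  P3=16  P4=27
Turnaround(P4) = completion − arrival = 27 − 4 = 23

23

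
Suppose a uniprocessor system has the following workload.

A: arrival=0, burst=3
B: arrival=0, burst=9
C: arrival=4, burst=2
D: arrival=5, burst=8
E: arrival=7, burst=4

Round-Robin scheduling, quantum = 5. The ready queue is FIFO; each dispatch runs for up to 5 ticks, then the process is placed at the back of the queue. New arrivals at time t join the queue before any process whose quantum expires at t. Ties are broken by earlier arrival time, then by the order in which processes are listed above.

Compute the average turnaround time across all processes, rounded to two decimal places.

13.00

Timeline: | A 0-3 | B 3-8 | C 8-10 | D 10-15 | E 15-19 | B 19-23 | D 23-26 |
Completion: A=3  B=23  C=10  D=26  E=19
Turnaround (C−A): A=3  B=23  C=6  D=21  E=12
Turnaround times: A=3, B=23, C=6, D=21, E=12
Average turnaround = (3+23+6+21+12) / 5 = 65/5 = 13.00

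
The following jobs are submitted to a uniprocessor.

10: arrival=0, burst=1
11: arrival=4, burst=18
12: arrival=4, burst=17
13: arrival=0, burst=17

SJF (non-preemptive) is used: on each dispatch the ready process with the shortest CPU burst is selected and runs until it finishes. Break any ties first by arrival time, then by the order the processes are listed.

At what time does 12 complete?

35

Timeline: | 10 0-1 | 13 1-18 | 12 18-35 | 11 35-53 |
Completion: 10=1  11=53  12=35  13=18
Turnaround (C−A): 10=1  11=49  12=31  13=18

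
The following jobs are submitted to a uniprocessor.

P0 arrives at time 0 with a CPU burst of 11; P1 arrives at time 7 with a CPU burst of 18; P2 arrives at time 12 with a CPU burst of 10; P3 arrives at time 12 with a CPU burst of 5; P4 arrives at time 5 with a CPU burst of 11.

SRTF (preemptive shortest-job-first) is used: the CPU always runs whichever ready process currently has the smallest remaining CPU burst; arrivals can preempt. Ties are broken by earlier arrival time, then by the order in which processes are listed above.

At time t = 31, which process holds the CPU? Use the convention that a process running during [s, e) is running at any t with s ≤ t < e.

Schedule: | P0 0-11 | P4 11-12 | P3 12-17 | P4 17-27 | P2 27-37 | P1 37-55 |
Completion: P0=11  P1=55  P2=37  P3=17  P4=27

P2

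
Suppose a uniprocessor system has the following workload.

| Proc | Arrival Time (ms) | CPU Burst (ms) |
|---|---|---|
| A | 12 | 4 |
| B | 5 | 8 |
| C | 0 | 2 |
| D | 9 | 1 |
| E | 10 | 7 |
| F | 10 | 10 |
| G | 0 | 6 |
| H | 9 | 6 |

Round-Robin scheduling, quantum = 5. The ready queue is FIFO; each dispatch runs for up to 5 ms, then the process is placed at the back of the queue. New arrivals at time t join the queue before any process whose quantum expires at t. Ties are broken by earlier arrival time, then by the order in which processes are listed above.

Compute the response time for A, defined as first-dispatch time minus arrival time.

17

Gantt: | C 0-2 | G 2-7 | B 7-12 | G 12-13 | D 13-14 | H 14-19 | E 19-24 | F 24-29 | A 29-33 | B 33-36 | H 36-37 | E 37-39 | F 39-44 |
Completion: A=33  B=36  C=2  D=14  E=39  F=44  G=13  H=37
Turnaround (C−A): A=21  B=31  C=2  D=5  E=29  F=34  G=13  H=28
Response(A) = first start − arrival = 29 − 12 = 17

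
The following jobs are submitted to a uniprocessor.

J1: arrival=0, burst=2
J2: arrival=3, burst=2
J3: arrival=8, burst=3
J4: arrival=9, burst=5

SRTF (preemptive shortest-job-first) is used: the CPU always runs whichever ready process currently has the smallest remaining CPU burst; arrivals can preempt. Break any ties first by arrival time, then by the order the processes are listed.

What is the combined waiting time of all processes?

Timeline: | J1 0-2 | idle 2-3 | J2 3-5 | idle 5-8 | J3 8-11 | J4 11-16 |
Completion: J1=2  J2=5  J3=11  J4=16
Turnaround (C−A): J1=2  J2=2  J3=3  J4=7
Waiting = turnaround − burst: J1=0, J2=0, J3=0, J4=2
Total waiting = 0 + 0 + 0 + 2 = 2

2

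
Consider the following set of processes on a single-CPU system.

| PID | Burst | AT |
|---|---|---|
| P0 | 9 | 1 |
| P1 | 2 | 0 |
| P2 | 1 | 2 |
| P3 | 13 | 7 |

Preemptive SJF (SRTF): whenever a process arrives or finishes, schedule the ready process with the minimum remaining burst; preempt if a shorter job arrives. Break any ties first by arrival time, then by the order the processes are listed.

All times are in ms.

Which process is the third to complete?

P0

Gantt: | P1 0-2 | P2 2-3 | P0 3-12 | P3 12-25 |
Completion: P0=12  P1=2  P2=3  P3=25
Turnaround (C−A): P0=11  P1=2  P2=1  P3=18
Finish order: P1 → P2 → P0 → P3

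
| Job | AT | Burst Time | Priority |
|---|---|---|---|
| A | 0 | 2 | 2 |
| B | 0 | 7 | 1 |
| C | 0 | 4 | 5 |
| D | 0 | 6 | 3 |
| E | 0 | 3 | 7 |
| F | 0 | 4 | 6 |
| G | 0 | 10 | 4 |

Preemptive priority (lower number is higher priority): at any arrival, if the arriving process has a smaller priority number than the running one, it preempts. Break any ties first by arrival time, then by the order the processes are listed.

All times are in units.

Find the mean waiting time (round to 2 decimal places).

Schedule: | B 0-7 | A 7-9 | D 9-15 | G 15-25 | C 25-29 | F 29-33 | E 33-36 |
Completion: A=9  B=7  C=29  D=15  E=36  F=33  G=25
Waiting times: A=7, B=0, C=25, D=9, E=33, F=29, G=15
Average waiting = (7+0+25+9+33+29+15) / 7 = 118/7 = 16.86

16.86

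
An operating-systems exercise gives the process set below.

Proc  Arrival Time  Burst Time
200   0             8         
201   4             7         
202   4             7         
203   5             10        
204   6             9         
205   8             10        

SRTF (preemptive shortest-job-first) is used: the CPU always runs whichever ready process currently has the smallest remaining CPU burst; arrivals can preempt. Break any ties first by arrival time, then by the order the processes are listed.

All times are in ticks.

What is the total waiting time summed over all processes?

Gantt: | 200 0-8 | 201 8-15 | 202 15-22 | 204 22-31 | 203 31-41 | 205 41-51 |
Completion: 200=8  201=15  202=22  203=41  204=31  205=51
Waiting = turnaround − burst: 200=0, 201=4, 202=11, 203=26, 204=16, 205=33
Total waiting = 0 + 4 + 11 + 26 + 16 + 33 = 90

90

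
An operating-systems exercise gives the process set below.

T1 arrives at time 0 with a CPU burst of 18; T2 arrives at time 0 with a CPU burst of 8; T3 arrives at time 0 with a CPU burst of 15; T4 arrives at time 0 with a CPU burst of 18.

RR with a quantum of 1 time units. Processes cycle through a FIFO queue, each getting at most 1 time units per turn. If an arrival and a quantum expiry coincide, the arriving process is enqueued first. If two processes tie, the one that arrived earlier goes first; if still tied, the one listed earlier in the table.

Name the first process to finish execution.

Timeline: | T1 0-1 | T2 1-2 | T3 2-3 | T4 3-4 | T1 4-5 | T2 5-6 | T3 6-7 | T4 7-8 | T1 8-9 | T2 9-10 | T3 10-11 | T4 11-12 | T1 12-13 | T2 13-14 | T3 14-15 | T4 15-16 | T1 16-17 | T2 17-18 | T3 18-19 | T4 19-20 | T1 20-21 | T2 21-22 | T3 22-23 | T4 23-24 | T1 24-25 | T2 25-26 | T3 26-27 | T4 27-28 | T1 28-29 | T2 29-30 | T3 30-31 | T4 31-32 | T1 32-33 | T3 33-34 | T4 34-35 | T1 35-36 | T3 36-37 | T4 37-38 | T1 38-39 | T3 39-40 | T4 40-41 | T1 41-42 | T3 42-43 | T4 43-44 | T1 44-45 | T3 45-46 | T4 46-47 | T1 47-48 | T3 48-49 | T4 49-50 | T1 50-51 | T3 51-52 | T4 52-53 | T1 53-54 | T4 54-55 | T1 55-56 | T4 56-57 | T1 57-58 | T4 58-59 |
Completion: T1=58  T2=30  T3=52  T4=59
Finish order: T2 → T3 → T1 → T4

T2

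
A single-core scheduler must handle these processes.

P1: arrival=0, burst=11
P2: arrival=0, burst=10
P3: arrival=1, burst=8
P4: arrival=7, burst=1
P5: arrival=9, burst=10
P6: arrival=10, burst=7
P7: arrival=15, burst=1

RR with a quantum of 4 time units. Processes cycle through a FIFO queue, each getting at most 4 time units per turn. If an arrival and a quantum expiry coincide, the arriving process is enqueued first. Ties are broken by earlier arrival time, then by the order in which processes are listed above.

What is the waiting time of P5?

Gantt: | P1 0-4 | P2 4-8 | P3 8-12 | P1 12-16 | P4 16-17 | P2 17-21 | P5 21-25 | P6 25-29 | P3 29-33 | P7 33-34 | P1 34-37 | P2 37-39 | P5 39-43 | P6 43-46 | P5 46-48 |
Completion: P1=37  P2=39  P3=33  P4=17  P5=48  P6=46  P7=34
Waiting(P5) = turnaround − burst = 39 − 10 = 29

29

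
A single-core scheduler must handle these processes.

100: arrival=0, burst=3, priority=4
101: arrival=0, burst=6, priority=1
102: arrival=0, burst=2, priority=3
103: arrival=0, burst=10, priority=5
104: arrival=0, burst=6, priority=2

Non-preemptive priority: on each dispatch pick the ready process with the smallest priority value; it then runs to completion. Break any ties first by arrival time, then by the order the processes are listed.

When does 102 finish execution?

14

Gantt: | 101 0-6 | 104 6-12 | 102 12-14 | 100 14-17 | 103 17-27 |
Completion: 100=17  101=6  102=14  103=27  104=12
Turnaround (C−A): 100=17  101=6  102=14  103=27  104=12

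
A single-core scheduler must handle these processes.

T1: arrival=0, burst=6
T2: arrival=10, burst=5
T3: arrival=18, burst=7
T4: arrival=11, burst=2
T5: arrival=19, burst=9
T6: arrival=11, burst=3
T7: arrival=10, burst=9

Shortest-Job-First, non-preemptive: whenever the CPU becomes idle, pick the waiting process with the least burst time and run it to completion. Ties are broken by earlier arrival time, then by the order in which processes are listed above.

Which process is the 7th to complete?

T5

Gantt: | T1 0-6 | idle 6-10 | T2 10-15 | T4 15-17 | T6 17-20 | T3 20-27 | T7 27-36 | T5 36-45 |
Completion: T1=6  T2=15  T3=27  T4=17  T5=45  T6=20  T7=36
Turnaround (C−A): T1=6  T2=5  T3=9  T4=6  T5=26  T6=9  T7=26
Finish order: T1 → T2 → T4 → T6 → T3 → T7 → T5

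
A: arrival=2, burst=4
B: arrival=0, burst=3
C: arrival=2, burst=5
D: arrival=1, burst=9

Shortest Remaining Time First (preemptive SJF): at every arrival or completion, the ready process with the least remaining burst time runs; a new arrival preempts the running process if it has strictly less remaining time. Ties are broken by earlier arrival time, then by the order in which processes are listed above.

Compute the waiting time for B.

0

Gantt: | B 0-3 | A 3-7 | C 7-12 | D 12-21 |
Completion: A=7  B=3  C=12  D=21
Waiting(B) = turnaround − burst = 3 − 3 = 0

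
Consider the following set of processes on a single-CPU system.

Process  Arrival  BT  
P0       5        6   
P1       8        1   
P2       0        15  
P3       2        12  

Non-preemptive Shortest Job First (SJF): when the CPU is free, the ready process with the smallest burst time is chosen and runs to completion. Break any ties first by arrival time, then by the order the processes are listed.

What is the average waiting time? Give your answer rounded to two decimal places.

Schedule: | P2 0-15 | P1 15-16 | P0 16-22 | P3 22-34 |
Completion: P0=22  P1=16  P2=15  P3=34
Turnaround (C−A): P0=17  P1=8  P2=15  P3=32
Waiting times: P0=11, P1=7, P2=0, P3=20
Average waiting = (11+7+0+20) / 4 = 38/4 = 9.50

9.50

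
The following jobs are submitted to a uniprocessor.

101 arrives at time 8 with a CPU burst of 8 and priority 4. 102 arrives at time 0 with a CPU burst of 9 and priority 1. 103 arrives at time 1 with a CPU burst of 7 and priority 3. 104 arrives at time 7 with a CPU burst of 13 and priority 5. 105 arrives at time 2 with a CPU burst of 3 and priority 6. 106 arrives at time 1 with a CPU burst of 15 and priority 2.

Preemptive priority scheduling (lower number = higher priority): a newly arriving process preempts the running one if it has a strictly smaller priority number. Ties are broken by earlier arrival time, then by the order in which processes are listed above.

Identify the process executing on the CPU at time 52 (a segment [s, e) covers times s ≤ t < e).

105

Gantt: | 102 0-9 | 106 9-24 | 103 24-31 | 101 31-39 | 104 39-52 | 105 52-55 |
Completion: 101=39  102=9  103=31  104=52  105=55  106=24
Turnaround (C−A): 101=31  102=9  103=30  104=45  105=53  106=23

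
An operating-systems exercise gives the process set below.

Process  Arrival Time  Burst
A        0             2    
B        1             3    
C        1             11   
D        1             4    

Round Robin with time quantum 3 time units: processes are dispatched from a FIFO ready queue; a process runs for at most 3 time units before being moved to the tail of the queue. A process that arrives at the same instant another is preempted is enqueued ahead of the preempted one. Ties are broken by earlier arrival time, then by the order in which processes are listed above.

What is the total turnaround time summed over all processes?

Gantt: | A 0-2 | B 2-5 | C 5-8 | D 8-11 | C 11-14 | D 14-15 | C 15-20 |
Completion: A=2  B=5  C=20  D=15
Turnaround (C−A): A=2  B=4  C=19  D=14
Turnaround = completion − arrival: A=2, B=4, C=19, D=14
Total turnaround = 2 + 4 + 19 + 14 = 39

39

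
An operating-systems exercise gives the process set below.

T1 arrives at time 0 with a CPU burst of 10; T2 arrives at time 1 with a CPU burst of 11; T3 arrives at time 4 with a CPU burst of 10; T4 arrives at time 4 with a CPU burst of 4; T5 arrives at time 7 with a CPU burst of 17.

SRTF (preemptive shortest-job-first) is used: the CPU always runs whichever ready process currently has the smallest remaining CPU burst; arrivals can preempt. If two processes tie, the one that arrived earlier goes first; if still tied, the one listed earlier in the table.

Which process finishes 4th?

T2

Gantt: | T1 0-4 | T4 4-8 | T1 8-14 | T3 14-24 | T2 24-35 | T5 35-52 |
Completion: T1=14  T2=35  T3=24  T4=8  T5=52
Finish order: T4 → T1 → T3 → T2 → T5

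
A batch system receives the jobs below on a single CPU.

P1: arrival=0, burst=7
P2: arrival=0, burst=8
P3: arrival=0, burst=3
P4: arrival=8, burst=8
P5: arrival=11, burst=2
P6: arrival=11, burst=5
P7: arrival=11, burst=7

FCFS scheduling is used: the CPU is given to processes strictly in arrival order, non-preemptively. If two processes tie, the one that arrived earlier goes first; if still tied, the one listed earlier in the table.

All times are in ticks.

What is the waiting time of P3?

15

Schedule: | P1 0-7 | P2 7-15 | P3 15-18 | P4 18-26 | P5 26-28 | P6 28-33 | P7 33-40 |
Completion: P1=7  P2=15  P3=18  P4=26  P5=28  P6=33  P7=40
Turnaround (C−A): P1=7  P2=15  P3=18  P4=18  P5=17  P6=22  P7=29
Waiting(P3) = turnaround − burst = 18 − 3 = 15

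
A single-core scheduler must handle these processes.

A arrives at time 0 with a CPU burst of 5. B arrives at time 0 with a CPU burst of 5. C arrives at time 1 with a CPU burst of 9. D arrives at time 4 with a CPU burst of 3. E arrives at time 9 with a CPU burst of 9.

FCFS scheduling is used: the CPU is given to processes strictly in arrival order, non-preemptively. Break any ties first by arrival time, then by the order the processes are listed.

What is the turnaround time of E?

Timeline: | A 0-5 | B 5-10 | C 10-19 | D 19-22 | E 22-31 |
Completion: A=5  B=10  C=19  D=22  E=31
Turnaround (C−A): A=5  B=10  C=18  D=18  E=22
Turnaround(E) = completion − arrival = 31 − 9 = 22

22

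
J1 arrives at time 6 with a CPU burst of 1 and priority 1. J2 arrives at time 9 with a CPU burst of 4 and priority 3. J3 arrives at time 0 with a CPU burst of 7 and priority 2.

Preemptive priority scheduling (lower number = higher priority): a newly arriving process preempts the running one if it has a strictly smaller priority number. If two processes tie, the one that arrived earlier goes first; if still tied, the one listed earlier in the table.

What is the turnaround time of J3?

8

Gantt: | J3 0-6 | J1 6-7 | J3 7-8 | idle 8-9 | J2 9-13 |
Completion: J1=7  J2=13  J3=8
Turnaround (C−A): J1=1  J2=4  J3=8
Turnaround(J3) = completion − arrival = 8 − 0 = 8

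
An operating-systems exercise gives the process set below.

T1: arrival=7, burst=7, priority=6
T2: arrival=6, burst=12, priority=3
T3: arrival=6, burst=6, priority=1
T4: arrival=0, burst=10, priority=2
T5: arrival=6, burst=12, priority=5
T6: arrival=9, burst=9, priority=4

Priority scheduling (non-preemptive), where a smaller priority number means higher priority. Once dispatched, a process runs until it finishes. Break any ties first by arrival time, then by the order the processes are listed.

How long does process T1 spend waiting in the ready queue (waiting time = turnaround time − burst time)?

Schedule: | T4 0-10 | T3 10-16 | T2 16-28 | T6 28-37 | T5 37-49 | T1 49-56 |
Completion: T1=56  T2=28  T3=16  T4=10  T5=49  T6=37
Waiting(T1) = turnaround − burst = 49 − 7 = 42

42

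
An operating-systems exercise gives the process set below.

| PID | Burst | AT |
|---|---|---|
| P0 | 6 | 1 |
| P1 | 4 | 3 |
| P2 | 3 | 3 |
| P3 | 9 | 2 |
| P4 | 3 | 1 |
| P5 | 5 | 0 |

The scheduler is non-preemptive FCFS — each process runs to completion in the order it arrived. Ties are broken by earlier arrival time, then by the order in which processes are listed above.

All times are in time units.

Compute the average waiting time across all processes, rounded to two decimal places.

Timeline: | P5 0-5 | P0 5-11 | P4 11-14 | P3 14-23 | P1 23-27 | P2 27-30 |
Completion: P0=11  P1=27  P2=30  P3=23  P4=14  P5=5
Turnaround (C−A): P0=10  P1=24  P2=27  P3=21  P4=13  P5=5
Waiting times: P0=4, P1=20, P2=24, P3=12, P4=10, P5=0
Average waiting = (4+20+24+12+10+0) / 6 = 70/6 = 11.67

11.67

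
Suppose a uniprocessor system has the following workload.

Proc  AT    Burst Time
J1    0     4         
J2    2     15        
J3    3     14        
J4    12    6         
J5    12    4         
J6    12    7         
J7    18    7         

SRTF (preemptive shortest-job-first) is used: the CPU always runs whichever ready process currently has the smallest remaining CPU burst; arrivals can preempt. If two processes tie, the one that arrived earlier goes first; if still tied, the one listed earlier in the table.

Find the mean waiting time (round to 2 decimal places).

12.57

Schedule: | J1 0-4 | J3 4-12 | J5 12-16 | J3 16-22 | J4 22-28 | J6 28-35 | J7 35-42 | J2 42-57 |
Completion: J1=4  J2=57  J3=22  J4=28  J5=16  J6=35  J7=42
Waiting times: J1=0, J2=40, J3=5, J4=10, J5=0, J6=16, J7=17
Average waiting = (0+40+5+10+0+16+17) / 7 = 88/7 = 12.57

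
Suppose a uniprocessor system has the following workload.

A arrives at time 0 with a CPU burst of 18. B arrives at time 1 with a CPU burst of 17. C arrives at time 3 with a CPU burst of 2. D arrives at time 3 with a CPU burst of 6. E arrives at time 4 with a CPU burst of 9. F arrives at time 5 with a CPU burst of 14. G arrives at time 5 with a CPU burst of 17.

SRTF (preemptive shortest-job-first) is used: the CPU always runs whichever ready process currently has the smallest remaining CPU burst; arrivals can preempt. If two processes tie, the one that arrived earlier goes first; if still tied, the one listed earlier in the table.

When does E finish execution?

Schedule: | A 0-3 | C 3-5 | D 5-11 | E 11-20 | F 20-34 | A 34-49 | B 49-66 | G 66-83 |
Completion: A=49  B=66  C=5  D=11  E=20  F=34  G=83

20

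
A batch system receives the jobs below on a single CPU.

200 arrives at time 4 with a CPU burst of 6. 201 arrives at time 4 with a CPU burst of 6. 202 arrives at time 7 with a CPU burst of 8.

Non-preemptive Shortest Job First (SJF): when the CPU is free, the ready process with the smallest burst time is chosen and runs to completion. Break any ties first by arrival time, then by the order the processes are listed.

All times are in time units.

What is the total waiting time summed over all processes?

Schedule: | idle 0-4 | 200 4-10 | 201 10-16 | 202 16-24 |
Completion: 200=10  201=16  202=24
Waiting = turnaround − burst: 200=0, 201=6, 202=9
Total waiting = 0 + 6 + 9 = 15

15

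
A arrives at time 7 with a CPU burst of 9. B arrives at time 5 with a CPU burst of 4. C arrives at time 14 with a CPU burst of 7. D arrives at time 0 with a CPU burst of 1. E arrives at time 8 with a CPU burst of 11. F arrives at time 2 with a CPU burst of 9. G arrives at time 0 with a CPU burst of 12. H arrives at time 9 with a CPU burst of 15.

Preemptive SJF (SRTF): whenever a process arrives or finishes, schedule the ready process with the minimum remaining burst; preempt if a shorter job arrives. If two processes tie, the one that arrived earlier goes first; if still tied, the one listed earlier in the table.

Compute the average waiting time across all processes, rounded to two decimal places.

Schedule: | D 0-1 | G 1-2 | F 2-5 | B 5-9 | F 9-15 | C 15-22 | A 22-31 | G 31-42 | E 42-53 | H 53-68 |
Completion: A=31  B=9  C=22  D=1  E=53  F=15  G=42  H=68
Turnaround (C−A): A=24  B=4  C=8  D=1  E=45  F=13  G=42  H=59
Waiting times: A=15, B=0, C=1, D=0, E=34, F=4, G=30, H=44
Average waiting = (15+0+1+0+34+4+30+44) / 8 = 128/8 = 16.00

16.00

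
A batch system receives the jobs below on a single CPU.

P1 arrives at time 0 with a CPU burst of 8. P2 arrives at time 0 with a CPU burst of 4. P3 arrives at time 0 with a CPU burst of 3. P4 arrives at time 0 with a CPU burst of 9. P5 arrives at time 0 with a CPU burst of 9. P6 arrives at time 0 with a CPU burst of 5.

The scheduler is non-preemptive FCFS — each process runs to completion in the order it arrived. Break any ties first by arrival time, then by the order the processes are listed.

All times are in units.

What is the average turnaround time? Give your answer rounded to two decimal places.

Timeline: | P1 0-8 | P2 8-12 | P3 12-15 | P4 15-24 | P5 24-33 | P6 33-38 |
Completion: P1=8  P2=12  P3=15  P4=24  P5=33  P6=38
Turnaround times: P1=8, P2=12, P3=15, P4=24, P5=33, P6=38
Average turnaround = (8+12+15+24+33+38) / 6 = 130/6 = 21.67

21.67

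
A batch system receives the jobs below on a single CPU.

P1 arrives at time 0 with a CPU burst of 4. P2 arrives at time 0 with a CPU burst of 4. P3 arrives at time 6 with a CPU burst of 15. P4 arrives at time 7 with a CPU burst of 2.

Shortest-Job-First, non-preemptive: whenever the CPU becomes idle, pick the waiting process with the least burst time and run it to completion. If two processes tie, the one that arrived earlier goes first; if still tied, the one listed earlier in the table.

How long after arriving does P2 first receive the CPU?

Schedule: | P1 0-4 | P2 4-8 | P4 8-10 | P3 10-25 |
Completion: P1=4  P2=8  P3=25  P4=10
Response(P2) = first start − arrival = 4 − 0 = 4

4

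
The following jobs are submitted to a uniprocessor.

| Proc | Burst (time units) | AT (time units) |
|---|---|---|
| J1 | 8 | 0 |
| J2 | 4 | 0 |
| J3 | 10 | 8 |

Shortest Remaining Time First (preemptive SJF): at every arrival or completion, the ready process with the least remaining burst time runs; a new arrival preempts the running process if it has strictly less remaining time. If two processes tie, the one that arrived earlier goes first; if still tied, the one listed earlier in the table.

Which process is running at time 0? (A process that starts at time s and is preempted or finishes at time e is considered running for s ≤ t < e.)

J2

Schedule: | J2 0-4 | J1 4-12 | J3 12-22 |
Completion: J1=12  J2=4  J3=22
Turnaround (C−A): J1=12  J2=4  J3=14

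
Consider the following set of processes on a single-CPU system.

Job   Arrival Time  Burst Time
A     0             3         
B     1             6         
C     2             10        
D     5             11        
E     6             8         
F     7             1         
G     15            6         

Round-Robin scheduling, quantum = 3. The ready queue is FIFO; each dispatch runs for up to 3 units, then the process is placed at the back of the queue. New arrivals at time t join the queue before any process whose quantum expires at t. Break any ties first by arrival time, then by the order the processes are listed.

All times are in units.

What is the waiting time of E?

28

Schedule: | A 0-3 | B 3-6 | C 6-9 | D 9-12 | E 12-15 | B 15-18 | F 18-19 | C 19-22 | D 22-25 | G 25-28 | E 28-31 | C 31-34 | D 34-37 | G 37-40 | E 40-42 | C 42-43 | D 43-45 |
Completion: A=3  B=18  C=43  D=45  E=42  F=19  G=40
Turnaround (C−A): A=3  B=17  C=41  D=40  E=36  F=12  G=25
Waiting(E) = turnaround − burst = 36 − 8 = 28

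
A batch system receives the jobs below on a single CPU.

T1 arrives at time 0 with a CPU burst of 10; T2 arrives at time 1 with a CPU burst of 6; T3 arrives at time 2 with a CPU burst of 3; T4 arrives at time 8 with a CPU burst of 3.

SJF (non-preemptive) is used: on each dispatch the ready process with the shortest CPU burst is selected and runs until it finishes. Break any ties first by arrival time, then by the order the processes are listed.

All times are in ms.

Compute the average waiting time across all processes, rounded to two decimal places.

7.00

Timeline: | T1 0-10 | T3 10-13 | T4 13-16 | T2 16-22 |
Completion: T1=10  T2=22  T3=13  T4=16
Turnaround (C−A): T1=10  T2=21  T3=11  T4=8
Waiting times: T1=0, T2=15, T3=8, T4=5
Average waiting = (0+15+8+5) / 4 = 28/4 = 7.00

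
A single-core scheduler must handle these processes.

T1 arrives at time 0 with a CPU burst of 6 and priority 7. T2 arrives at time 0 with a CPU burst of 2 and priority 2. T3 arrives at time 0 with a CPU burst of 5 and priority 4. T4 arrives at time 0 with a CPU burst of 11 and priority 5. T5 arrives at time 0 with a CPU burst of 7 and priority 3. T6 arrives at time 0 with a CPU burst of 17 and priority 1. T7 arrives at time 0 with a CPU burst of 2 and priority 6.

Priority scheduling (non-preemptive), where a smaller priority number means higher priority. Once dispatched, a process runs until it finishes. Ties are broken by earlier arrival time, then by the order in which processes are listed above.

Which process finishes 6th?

Schedule: | T6 0-17 | T2 17-19 | T5 19-26 | T3 26-31 | T4 31-42 | T7 42-44 | T1 44-50 |
Completion: T1=50  T2=19  T3=31  T4=42  T5=26  T6=17  T7=44
Turnaround (C−A): T1=50  T2=19  T3=31  T4=42  T5=26  T6=17  T7=44
Finish order: T6 → T2 → T5 → T3 → T4 → T7 → T1

T7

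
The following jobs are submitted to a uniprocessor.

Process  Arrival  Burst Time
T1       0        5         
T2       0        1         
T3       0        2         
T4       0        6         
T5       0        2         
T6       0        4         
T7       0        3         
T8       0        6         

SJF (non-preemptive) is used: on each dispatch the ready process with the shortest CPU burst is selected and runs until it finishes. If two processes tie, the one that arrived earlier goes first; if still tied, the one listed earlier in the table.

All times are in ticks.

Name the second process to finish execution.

Gantt: | T2 0-1 | T3 1-3 | T5 3-5 | T7 5-8 | T6 8-12 | T1 12-17 | T4 17-23 | T8 23-29 |
Completion: T1=17  T2=1  T3=3  T4=23  T5=5  T6=12  T7=8  T8=29
Turnaround (C−A): T1=17  T2=1  T3=3  T4=23  T5=5  T6=12  T7=8  T8=29
Finish order: T2 → T3 → T5 → T7 → T6 → T1 → T4 → T8

T3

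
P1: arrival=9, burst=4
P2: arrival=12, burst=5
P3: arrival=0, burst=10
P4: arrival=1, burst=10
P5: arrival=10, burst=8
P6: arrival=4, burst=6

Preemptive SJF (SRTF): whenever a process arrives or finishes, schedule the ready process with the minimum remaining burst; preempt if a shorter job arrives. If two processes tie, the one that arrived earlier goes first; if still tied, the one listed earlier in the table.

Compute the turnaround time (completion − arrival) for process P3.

10

Timeline: | P3 0-10 | P1 10-14 | P2 14-19 | P6 19-25 | P5 25-33 | P4 33-43 |
Completion: P1=14  P2=19  P3=10  P4=43  P5=33  P6=25
Turnaround (C−A): P1=5  P2=7  P3=10  P4=42  P5=23  P6=21
Turnaround(P3) = completion − arrival = 10 − 0 = 10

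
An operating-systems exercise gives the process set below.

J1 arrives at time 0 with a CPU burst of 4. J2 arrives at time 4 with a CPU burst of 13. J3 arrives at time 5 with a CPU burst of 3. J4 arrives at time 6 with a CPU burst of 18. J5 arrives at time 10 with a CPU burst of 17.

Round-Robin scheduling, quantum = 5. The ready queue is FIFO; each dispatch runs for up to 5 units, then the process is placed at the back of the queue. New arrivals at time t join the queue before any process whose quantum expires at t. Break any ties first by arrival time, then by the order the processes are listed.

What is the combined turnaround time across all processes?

Gantt: | J1 0-4 | J2 4-9 | J3 9-12 | J4 12-17 | J2 17-22 | J5 22-27 | J4 27-32 | J2 32-35 | J5 35-40 | J4 40-45 | J5 45-50 | J4 50-53 | J5 53-55 |
Completion: J1=4  J2=35  J3=12  J4=53  J5=55
Turnaround (C−A): J1=4  J2=31  J3=7  J4=47  J5=45
Turnaround = completion − arrival: J1=4, J2=31, J3=7, J4=47, J5=45
Total turnaround = 4 + 31 + 7 + 47 + 45 = 134

134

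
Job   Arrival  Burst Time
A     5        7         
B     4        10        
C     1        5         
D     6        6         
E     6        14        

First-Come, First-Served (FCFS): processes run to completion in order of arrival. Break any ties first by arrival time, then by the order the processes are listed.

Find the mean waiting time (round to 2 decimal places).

10.60

Gantt: | idle 0-1 | C 1-6 | B 6-16 | A 16-23 | D 23-29 | E 29-43 |
Completion: A=23  B=16  C=6  D=29  E=43
Waiting times: A=11, B=2, C=0, D=17, E=23
Average waiting = (11+2+0+17+23) / 5 = 53/5 = 10.60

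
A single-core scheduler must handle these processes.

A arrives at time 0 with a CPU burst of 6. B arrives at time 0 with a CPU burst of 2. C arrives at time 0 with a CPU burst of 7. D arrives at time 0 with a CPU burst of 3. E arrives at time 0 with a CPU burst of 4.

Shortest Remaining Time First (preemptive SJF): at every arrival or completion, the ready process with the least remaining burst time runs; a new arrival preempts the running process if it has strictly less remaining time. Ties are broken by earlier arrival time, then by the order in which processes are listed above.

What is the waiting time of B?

Timeline: | B 0-2 | D 2-5 | E 5-9 | A 9-15 | C 15-22 |
Completion: A=15  B=2  C=22  D=5  E=9
Waiting(B) = turnaround − burst = 2 − 2 = 0

0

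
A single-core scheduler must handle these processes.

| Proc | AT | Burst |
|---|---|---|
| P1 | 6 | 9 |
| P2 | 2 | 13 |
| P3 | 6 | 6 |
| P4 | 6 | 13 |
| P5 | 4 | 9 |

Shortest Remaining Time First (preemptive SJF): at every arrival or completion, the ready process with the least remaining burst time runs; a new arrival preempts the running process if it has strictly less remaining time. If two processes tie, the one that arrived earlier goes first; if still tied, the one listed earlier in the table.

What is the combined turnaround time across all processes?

Gantt: | idle 0-2 | P2 2-4 | P5 4-6 | P3 6-12 | P5 12-19 | P1 19-28 | P2 28-39 | P4 39-52 |
Completion: P1=28  P2=39  P3=12  P4=52  P5=19
Turnaround (C−A): P1=22  P2=37  P3=6  P4=46  P5=15
Turnaround = completion − arrival: P1=22, P2=37, P3=6, P4=46, P5=15
Total turnaround = 22 + 37 + 6 + 46 + 15 = 126

126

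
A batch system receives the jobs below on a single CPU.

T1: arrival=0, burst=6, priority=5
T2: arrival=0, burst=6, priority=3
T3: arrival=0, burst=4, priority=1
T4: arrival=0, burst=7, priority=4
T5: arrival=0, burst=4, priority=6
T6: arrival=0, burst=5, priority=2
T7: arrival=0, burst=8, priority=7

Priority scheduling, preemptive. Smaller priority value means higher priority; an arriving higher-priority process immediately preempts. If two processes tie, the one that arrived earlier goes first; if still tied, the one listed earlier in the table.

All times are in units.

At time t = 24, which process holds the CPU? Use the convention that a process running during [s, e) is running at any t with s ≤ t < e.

Schedule: | T3 0-4 | T6 4-9 | T2 9-15 | T4 15-22 | T1 22-28 | T5 28-32 | T7 32-40 |
Completion: T1=28  T2=15  T3=4  T4=22  T5=32  T6=9  T7=40

T1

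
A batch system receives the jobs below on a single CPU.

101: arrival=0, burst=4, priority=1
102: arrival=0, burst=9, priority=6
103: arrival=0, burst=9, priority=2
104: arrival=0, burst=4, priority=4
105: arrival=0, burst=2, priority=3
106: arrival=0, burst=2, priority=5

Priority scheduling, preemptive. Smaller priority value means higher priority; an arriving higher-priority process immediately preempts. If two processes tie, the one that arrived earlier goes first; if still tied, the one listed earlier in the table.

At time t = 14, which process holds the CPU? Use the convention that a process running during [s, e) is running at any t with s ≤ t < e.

Gantt: | 101 0-4 | 103 4-13 | 105 13-15 | 104 15-19 | 106 19-21 | 102 21-30 |
Completion: 101=4  102=30  103=13  104=19  105=15  106=21
Turnaround (C−A): 101=4  102=30  103=13  104=19  105=15  106=21

105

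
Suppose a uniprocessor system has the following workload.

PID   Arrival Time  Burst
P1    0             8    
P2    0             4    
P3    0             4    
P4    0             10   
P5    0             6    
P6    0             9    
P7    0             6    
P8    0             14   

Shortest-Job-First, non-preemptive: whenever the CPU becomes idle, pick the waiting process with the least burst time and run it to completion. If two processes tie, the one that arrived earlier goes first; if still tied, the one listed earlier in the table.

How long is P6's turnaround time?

37

Gantt: | P2 0-4 | P3 4-8 | P5 8-14 | P7 14-20 | P1 20-28 | P6 28-37 | P4 37-47 | P8 47-61 |
Completion: P1=28  P2=4  P3=8  P4=47  P5=14  P6=37  P7=20  P8=61
Turnaround (C−A): P1=28  P2=4  P3=8  P4=47  P5=14  P6=37  P7=20  P8=61
Turnaround(P6) = completion − arrival = 37 − 0 = 37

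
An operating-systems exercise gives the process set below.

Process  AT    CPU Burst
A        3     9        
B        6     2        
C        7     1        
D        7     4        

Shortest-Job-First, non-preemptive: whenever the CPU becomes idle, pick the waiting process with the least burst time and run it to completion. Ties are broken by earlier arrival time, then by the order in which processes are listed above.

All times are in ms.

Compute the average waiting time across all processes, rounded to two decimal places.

Schedule: | idle 0-3 | A 3-12 | C 12-13 | B 13-15 | D 15-19 |
Completion: A=12  B=15  C=13  D=19
Turnaround (C−A): A=9  B=9  C=6  D=12
Waiting times: A=0, B=7, C=5, D=8
Average waiting = (0+7+5+8) / 4 = 20/4 = 5.00

5.00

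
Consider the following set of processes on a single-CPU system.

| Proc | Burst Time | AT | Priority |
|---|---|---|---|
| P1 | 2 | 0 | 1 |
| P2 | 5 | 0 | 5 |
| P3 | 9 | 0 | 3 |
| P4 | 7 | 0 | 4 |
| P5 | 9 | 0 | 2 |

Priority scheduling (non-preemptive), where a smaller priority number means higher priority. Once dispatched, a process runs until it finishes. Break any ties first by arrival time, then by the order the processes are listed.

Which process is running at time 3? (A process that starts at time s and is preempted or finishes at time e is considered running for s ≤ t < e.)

Timeline: | P1 0-2 | P5 2-11 | P3 11-20 | P4 20-27 | P2 27-32 |
Completion: P1=2  P2=32  P3=20  P4=27  P5=11
Turnaround (C−A): P1=2  P2=32  P3=20  P4=27  P5=11

P5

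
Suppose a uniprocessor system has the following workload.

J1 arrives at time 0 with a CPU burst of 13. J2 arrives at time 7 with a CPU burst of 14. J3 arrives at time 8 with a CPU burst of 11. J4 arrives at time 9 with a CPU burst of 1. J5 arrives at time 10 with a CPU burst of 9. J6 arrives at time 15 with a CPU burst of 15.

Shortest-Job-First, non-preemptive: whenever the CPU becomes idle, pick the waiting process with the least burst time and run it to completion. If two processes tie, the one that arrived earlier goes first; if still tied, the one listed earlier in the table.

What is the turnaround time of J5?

Gantt: | J1 0-13 | J4 13-14 | J5 14-23 | J3 23-34 | J2 34-48 | J6 48-63 |
Completion: J1=13  J2=48  J3=34  J4=14  J5=23  J6=63
Turnaround (C−A): J1=13  J2=41  J3=26  J4=5  J5=13  J6=48
Turnaround(J5) = completion − arrival = 23 − 10 = 13

13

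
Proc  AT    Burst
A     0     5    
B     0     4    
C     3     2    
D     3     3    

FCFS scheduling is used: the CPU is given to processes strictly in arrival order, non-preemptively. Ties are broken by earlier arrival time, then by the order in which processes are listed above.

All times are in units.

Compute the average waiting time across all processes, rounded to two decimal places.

4.75

Gantt: | A 0-5 | B 5-9 | C 9-11 | D 11-14 |
Completion: A=5  B=9  C=11  D=14
Waiting times: A=0, B=5, C=6, D=8
Average waiting = (0+5+6+8) / 4 = 19/4 = 4.75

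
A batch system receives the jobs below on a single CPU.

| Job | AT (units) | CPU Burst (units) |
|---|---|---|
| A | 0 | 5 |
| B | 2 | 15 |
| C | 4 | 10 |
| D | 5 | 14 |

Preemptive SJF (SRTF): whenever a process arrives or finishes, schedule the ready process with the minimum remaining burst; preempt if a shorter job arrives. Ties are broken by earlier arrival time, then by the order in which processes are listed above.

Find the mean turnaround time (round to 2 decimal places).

20.50

Gantt: | A 0-5 | C 5-15 | D 15-29 | B 29-44 |
Completion: A=5  B=44  C=15  D=29
Turnaround (C−A): A=5  B=42  C=11  D=24
Turnaround times: A=5, B=42, C=11, D=24
Average turnaround = (5+42+11+24) / 4 = 82/4 = 20.50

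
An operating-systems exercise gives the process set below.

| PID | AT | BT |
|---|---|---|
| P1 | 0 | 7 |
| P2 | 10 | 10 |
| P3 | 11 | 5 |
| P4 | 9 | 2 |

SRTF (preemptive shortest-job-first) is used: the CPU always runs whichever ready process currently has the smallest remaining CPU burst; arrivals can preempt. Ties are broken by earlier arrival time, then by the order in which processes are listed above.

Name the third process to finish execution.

Gantt: | P1 0-7 | idle 7-9 | P4 9-11 | P3 11-16 | P2 16-26 |
Completion: P1=7  P2=26  P3=16  P4=11
Turnaround (C−A): P1=7  P2=16  P3=5  P4=2
Finish order: P1 → P4 → P3 → P2

P3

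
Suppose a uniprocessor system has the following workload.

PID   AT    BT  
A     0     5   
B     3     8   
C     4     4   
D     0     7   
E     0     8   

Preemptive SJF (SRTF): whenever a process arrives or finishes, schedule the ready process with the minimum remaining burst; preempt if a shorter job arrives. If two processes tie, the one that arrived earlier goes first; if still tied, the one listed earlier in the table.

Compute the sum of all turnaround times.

79

Schedule: | A 0-5 | C 5-9 | D 9-16 | E 16-24 | B 24-32 |
Completion: A=5  B=32  C=9  D=16  E=24
Turnaround = completion − arrival: A=5, B=29, C=5, D=16, E=24
Total turnaround = 5 + 29 + 5 + 16 + 24 = 79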